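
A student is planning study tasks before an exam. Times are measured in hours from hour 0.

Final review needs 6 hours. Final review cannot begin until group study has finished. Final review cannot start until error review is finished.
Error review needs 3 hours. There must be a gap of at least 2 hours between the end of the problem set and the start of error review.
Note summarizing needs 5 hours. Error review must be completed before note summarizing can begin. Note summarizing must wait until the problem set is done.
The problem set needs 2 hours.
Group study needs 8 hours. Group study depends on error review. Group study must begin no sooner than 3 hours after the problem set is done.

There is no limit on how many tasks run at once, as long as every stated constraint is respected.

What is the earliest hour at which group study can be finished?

The problem set can start immediately at hour 0; it finishes at hour 2.
After the problem set (finishes hour 2, plus 2-hour gap → hour 4), error review can start at hour 4 and finishes at hour 7.
Group study needs all of error review (finishes hour 7); the problem set (finishes hour 2, plus 3-hour gap → hour 5). That puts its earliest start at hour 7; it finishes at 7 + 8 = hour 15.

15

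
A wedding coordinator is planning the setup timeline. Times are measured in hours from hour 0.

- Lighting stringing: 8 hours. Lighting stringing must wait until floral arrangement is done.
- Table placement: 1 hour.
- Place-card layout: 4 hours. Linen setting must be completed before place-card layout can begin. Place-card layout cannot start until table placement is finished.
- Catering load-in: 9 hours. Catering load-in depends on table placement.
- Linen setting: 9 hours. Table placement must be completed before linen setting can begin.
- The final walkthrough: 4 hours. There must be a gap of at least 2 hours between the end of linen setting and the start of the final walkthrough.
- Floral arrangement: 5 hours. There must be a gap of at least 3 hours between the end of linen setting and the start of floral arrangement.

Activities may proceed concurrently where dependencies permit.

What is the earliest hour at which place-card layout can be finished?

Nothing blocks table placement, so it runs from hour 0 to hour 1.
After table placement (finishes hour 1), linen setting can start at hour 1 and finishes at hour 10.
Place-card layout cannot start until linen setting (finishes hour 10); table placement (finishes hour 1). The controlling bound is hour 10, so place-card layout finishes at 10 + 4 = hour 14.

14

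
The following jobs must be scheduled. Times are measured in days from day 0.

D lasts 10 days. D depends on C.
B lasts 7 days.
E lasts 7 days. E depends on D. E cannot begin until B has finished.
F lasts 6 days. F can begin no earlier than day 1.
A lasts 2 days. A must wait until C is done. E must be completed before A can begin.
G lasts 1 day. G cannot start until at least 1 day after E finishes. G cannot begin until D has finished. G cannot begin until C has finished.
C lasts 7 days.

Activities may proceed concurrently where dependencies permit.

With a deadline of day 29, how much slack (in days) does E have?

3

C can start immediately at day 0; it finishes at day 7.
D cannot begin until C (finishes day 7). It runs from day 7 to 7 + 10 = day 17.
Nothing blocks B, so it runs from day 0 to day 7.
For E: D (finishes day 17); B (finishes day 7). Taking the maximum gives a start of day 17, and it finishes at 17 + 7 = day 24.

Working backward from the deadline:
A has no dependents, so it just needs to finish by day 29. Starting by 29 − 2 = day 27 achieves that.
G must finish by day 29; it takes 1 day, so it must start by 29 − 1 = day 28.
E has several dependents: A (must start by day 27); G (must start by day 28, minus 1-day gap → day 27). The earliest of those limits is day 27, so E must start by 27 − 7 = day 20.
So E can start as early as day 17 and as late as day 20, giving 20 − 17 = 3 days of slack.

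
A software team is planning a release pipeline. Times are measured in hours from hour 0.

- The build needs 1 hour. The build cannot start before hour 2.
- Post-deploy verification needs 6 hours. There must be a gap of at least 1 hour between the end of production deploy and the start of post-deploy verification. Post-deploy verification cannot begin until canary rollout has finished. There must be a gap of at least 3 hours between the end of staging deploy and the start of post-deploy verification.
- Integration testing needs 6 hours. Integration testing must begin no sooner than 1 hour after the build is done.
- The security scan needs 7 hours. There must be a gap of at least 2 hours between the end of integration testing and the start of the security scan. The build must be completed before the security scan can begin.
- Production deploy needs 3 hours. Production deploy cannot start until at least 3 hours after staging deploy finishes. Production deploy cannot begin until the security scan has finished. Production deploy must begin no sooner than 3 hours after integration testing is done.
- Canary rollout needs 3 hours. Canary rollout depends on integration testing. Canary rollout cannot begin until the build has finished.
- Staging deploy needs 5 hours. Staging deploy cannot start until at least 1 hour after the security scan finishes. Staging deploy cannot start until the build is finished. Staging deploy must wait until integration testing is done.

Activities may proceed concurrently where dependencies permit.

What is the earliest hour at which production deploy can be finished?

31

The build waits on its own release at hour 2, so it starts at hour 2 and finishes at 2 + 1 = hour 3.
Integration testing cannot begin until the build (finishes hour 3, plus 1-hour gap → hour 4). It runs from hour 4 to 4 + 6 = hour 10.
The security scan needs all of integration testing (finishes hour 10, plus 2-hour gap → hour 12); the build (finishes hour 3). That puts its earliest start at hour 12; it finishes at 12 + 7 = hour 19.
Staging deploy cannot start until the security scan (finishes hour 19, plus 1-hour gap → hour 20); the build (finishes hour 3); integration testing (finishes hour 10). The controlling bound is hour 20, so staging deploy finishes at 20 + 5 = hour 25.
Production deploy has to wait for staging deploy (finishes hour 25, plus 3-hour gap → hour 28); the security scan (finishes hour 19); integration testing (finishes hour 10, plus 3-hour gap → hour 13). The latest of these is hour 28, so production deploy runs hour 28 to 28 + 3 = hour 31.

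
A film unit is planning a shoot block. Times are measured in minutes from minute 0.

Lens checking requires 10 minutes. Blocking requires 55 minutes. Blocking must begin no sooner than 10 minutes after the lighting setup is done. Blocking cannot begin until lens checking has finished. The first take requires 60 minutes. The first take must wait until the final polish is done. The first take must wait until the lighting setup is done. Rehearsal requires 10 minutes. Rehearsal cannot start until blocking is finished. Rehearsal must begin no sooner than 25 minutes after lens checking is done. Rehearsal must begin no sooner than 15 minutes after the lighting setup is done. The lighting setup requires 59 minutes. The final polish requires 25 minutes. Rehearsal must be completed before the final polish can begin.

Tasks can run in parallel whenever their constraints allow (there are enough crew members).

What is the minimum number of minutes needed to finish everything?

Nothing blocks lens checking, so it runs from minute 0 to minute 10.
The lighting setup has no prerequisites, so it starts at minute 0 and finishes at minute 59.
Blocking has to wait for the lighting setup (finishes minute 59, plus 10-minute gap → minute 69); lens checking (finishes minute 10). The latest of these is minute 69, so blocking runs minute 69 to 69 + 55 = minute 124.
Rehearsal has to wait for blocking (finishes minute 124); lens checking (finishes minute 10, plus 25-minute gap → minute 35); the lighting setup (finishes minute 59, plus 15-minute gap → minute 74). The latest of these is minute 124, so rehearsal runs minute 124 to 124 + 10 = minute 134.
After rehearsal (finishes minute 134), the final polish can start at minute 134 and finishes at minute 159.
The first take needs all of the final polish (finishes minute 159); the lighting setup (finishes minute 59). That puts its earliest start at minute 159; it finishes at 159 + 60 = minute 219.
All tasks are finished once the last one completes. Finish times: The lighting setup at 59, Lens checking at 10, Blocking at 124, Rehearsal at 134, The final polish at 159, The first take at 219. The latest is minute 219.

219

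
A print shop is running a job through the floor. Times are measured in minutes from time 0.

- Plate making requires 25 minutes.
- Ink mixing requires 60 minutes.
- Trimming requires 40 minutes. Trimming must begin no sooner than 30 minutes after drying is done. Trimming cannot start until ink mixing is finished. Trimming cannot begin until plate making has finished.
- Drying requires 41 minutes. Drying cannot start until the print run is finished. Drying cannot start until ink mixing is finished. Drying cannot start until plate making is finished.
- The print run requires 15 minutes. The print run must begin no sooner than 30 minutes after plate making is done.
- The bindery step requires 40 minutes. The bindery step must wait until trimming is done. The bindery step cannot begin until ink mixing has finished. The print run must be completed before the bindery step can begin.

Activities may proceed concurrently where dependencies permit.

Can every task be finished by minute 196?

No

Ink mixing has no prerequisites, so it starts at minute 0 and finishes at minute 60.
Nothing blocks plate making, so it runs from minute 0 to minute 25.
The print run cannot begin until plate making (finishes minute 25, plus 30-minute gap → minute 55). It runs from minute 55 to 55 + 15 = minute 70.
For drying: the print run (finishes minute 70); ink mixing (finishes minute 60); plate making (finishes minute 25). Taking the maximum gives a start of minute 70, and it finishes at 70 + 41 = minute 111.
For trimming: drying (finishes minute 111, plus 30-minute gap → minute 141); ink mixing (finishes minute 60); plate making (finishes minute 25). Taking the maximum gives a start of minute 141, and it finishes at 141 + 40 = minute 181.
The bindery step cannot start until trimming (finishes minute 181); ink mixing (finishes minute 60); the print run (finishes minute 70). The controlling bound is minute 181, so the bindery step finishes at 181 + 40 = minute 221.
The earliest everything can be done is minute 221, which is after the deadline of 196, so it is not possible.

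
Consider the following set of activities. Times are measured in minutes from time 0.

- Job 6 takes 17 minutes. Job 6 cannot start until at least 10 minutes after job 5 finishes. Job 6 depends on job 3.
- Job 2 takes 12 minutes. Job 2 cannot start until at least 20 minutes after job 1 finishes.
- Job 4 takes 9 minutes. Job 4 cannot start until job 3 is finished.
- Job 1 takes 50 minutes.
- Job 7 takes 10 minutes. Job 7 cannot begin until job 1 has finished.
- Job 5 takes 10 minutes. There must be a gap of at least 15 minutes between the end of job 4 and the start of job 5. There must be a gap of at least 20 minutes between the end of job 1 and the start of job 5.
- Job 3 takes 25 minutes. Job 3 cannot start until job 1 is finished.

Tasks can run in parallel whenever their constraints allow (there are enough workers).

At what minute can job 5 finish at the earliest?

Nothing blocks job 1, so it runs from minute 0 to minute 50.
Job 3 waits on job 1 (finishes minute 50), so it starts at minute 50 and finishes at 50 + 25 = minute 75.
After job 3 (finishes minute 75), job 4 can start at minute 75 and finishes at minute 84.
Job 5 needs all of job 4 (finishes minute 84, plus 15-minute gap → minute 99); job 1 (finishes minute 50, plus 20-minute gap → minute 70). That puts its earliest start at minute 99; it finishes at 99 + 10 = minute 109.

109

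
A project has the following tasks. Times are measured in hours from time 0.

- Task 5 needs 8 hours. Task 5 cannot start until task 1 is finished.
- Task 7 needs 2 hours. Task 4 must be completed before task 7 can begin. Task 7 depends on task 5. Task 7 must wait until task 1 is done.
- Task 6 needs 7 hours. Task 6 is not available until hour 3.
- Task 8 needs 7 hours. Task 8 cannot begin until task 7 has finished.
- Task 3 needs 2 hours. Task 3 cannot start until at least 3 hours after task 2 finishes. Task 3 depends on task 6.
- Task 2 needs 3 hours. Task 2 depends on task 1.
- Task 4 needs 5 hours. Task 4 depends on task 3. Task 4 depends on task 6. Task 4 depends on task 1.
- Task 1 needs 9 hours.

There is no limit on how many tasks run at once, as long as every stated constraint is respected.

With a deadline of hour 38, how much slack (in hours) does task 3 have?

Task 6 waits on its own release at hour 3, so it starts at hour 3 and finishes at 3 + 7 = hour 10.
Task 1 can start immediately at hour 0; it finishes at hour 9.
Task 2 cannot begin until task 1 (finishes hour 9). It runs from hour 9 to 9 + 3 = hour 12.
Task 3 cannot start until task 2 (finishes hour 12, plus 3-hour gap → hour 15); task 6 (finishes hour 10). The controlling bound is hour 15, so task 3 finishes at 15 + 2 = hour 17.

Working backward from the deadline:
Task 8 has no dependents, so it just needs to finish by hour 38. Starting by 38 − 7 = hour 31 achieves that.
Task 7 has to be done before task 8 (must start by hour 31). That means finishing by hour 31, i.e. starting by 31 − 2 = hour 29.
Since task 7 (must start by hour 29) depends on it, task 4 must finish by hour 29. Backing off its 5-hour duration gives a latest start of hour 24.
Task 3 has to be done before task 4 (must start by hour 24). That means finishing by hour 24, i.e. starting by 24 − 2 = hour 22.
So task 3 can start as early as hour 15 and as late as hour 22, giving 22 − 15 = 7 hours of slack.

7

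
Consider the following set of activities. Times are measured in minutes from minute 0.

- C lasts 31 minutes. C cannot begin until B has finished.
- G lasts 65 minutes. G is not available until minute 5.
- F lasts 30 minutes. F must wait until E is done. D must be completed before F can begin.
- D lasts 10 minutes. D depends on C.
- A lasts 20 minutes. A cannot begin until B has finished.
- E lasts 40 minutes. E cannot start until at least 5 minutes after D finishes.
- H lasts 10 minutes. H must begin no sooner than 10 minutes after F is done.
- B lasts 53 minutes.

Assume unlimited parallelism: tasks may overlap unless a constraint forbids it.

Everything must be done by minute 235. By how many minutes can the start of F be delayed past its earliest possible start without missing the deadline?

46

B has no prerequisites, so it starts at minute 0 and finishes at minute 53.
C cannot begin until B (finishes minute 53). It runs from minute 53 to 53 + 31 = minute 84.
After C (finishes minute 84), D can start at minute 84 and finishes at minute 94.
E waits on D (finishes minute 94, plus 5-minute gap → minute 99), so it starts at minute 99 and finishes at 99 + 40 = minute 139.
F has to wait for E (finishes minute 139); D (finishes minute 94). The latest of these is minute 139, so F runs minute 139 to 139 + 30 = minute 169.

Working backward from the deadline:
Nothing follows H; the deadline of minute 235 is its only limit. It must start by 235 − 10 = minute 225.
F feeds into H (must start by minute 225, minus 10-minute gap → minute 215); so F must finish by minute 215 and therefore start by minute 185.
So F can start as early as minute 139 and as late as minute 185, giving 185 − 139 = 46 minutes of slack.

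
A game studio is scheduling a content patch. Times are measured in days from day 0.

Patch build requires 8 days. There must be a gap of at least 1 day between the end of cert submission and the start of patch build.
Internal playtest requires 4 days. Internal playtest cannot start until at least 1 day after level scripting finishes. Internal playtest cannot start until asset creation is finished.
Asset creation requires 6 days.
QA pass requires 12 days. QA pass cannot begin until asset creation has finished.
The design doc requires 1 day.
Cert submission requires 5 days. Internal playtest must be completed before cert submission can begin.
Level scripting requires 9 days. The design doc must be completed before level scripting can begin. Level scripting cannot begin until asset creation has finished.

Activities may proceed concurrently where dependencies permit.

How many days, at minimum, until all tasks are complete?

34

Asset creation can start immediately at day 0; it finishes at day 6.
QA pass cannot begin until asset creation (finishes day 6). It runs from day 6 to 6 + 12 = day 18.
The design doc can start immediately at day 0; it finishes at day 1.
Level scripting cannot start until the design doc (finishes day 1); asset creation (finishes day 6). The controlling bound is day 6, so level scripting finishes at 6 + 9 = day 15.
Internal playtest has to wait for level scripting (finishes day 15, plus 1-day gap → day 16); asset creation (finishes day 6). The latest of these is day 16, so internal playtest runs day 16 to 16 + 4 = day 20.
Cert submission cannot begin until internal playtest (finishes day 20). It runs from day 20 to 20 + 5 = day 25.
After cert submission (finishes day 25, plus 1-day gap → day 26), patch build can start at day 26 and finishes at day 34.
All tasks are finished once the last one completes. Finish times: The design doc at 1, Asset creation at 6, Level scripting at 15, Internal playtest at 20, QA pass at 18, Cert submission at 25, Patch build at 34. The latest is day 34.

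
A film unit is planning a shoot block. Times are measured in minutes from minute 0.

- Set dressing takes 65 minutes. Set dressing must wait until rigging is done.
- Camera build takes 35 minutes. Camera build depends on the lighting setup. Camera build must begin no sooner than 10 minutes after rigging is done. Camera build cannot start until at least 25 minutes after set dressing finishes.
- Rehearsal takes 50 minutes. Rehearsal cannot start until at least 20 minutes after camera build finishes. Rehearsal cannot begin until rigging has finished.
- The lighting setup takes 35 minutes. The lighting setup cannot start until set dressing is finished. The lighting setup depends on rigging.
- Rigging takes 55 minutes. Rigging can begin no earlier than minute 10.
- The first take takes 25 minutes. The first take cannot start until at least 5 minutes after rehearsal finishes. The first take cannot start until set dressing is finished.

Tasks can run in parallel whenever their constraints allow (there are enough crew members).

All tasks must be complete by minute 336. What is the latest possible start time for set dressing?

Nothing follows the first take; the deadline of minute 336 is its only limit. It must start by 336 − 25 = minute 311.
Rehearsal has to be done before the first take (must start by minute 311, minus 5-minute gap → minute 306). That means finishing by minute 306, i.e. starting by 306 − 50 = minute 256.
Camera build feeds into rehearsal (must start by minute 256, minus 20-minute gap → minute 236); so camera build must finish by minute 236 and therefore start by minute 201.
The lighting setup has to be done before camera build (must start by minute 201). That means finishing by minute 201, i.e. starting by 201 − 35 = minute 166.
Set dressing has several dependents: the lighting setup (must start by minute 166); camera build (must start by minute 201, minus 25-minute gap → minute 176); the first take (must start by minute 311). The earliest of those limits is minute 166, so set dressing must start by 166 − 65 = minute 101.

101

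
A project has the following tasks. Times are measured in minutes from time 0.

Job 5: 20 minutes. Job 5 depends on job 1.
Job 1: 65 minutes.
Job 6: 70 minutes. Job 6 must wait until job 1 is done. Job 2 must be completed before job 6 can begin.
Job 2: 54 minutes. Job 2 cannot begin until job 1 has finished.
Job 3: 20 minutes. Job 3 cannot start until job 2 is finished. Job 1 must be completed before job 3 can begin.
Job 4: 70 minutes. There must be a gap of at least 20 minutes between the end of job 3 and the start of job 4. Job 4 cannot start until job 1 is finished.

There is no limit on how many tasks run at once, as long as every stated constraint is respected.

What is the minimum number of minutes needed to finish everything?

229

Job 1 can start immediately at minute 0; it finishes at minute 65.
Job 5 waits on job 1 (finishes minute 65), so it starts at minute 65 and finishes at 65 + 20 = minute 85.
Job 2 cannot begin until job 1 (finishes minute 65). It runs from minute 65 to 65 + 54 = minute 119.
Job 6 cannot start until job 1 (finishes minute 65); job 2 (finishes minute 119). The controlling bound is minute 119, so job 6 finishes at 119 + 70 = minute 189.
Job 3 cannot start until job 2 (finishes minute 119); job 1 (finishes minute 65). The controlling bound is minute 119, so job 3 finishes at 119 + 20 = minute 139.
Job 4 has to wait for job 3 (finishes minute 139, plus 20-minute gap → minute 159); job 1 (finishes minute 65). The latest of these is minute 159, so job 4 runs minute 159 to 159 + 70 = minute 229.
All tasks are finished once the last one completes. Finish times: Job 1 at 65, Job 2 at 119, Job 3 at 139, Job 4 at 229, Job 5 at 85, Job 6 at 189. The latest is minute 229.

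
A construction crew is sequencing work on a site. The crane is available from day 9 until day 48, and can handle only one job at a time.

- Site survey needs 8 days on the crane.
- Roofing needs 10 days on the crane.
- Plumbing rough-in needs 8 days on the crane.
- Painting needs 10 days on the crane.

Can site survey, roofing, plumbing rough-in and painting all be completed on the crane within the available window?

Yes

The crane window is 48 − 9 = 39 days.
Running back to back, the jobs need 8 + 10 + 8 + 10 = 36 days on the crane.
Since 36 ≤ 39, they fit within the window.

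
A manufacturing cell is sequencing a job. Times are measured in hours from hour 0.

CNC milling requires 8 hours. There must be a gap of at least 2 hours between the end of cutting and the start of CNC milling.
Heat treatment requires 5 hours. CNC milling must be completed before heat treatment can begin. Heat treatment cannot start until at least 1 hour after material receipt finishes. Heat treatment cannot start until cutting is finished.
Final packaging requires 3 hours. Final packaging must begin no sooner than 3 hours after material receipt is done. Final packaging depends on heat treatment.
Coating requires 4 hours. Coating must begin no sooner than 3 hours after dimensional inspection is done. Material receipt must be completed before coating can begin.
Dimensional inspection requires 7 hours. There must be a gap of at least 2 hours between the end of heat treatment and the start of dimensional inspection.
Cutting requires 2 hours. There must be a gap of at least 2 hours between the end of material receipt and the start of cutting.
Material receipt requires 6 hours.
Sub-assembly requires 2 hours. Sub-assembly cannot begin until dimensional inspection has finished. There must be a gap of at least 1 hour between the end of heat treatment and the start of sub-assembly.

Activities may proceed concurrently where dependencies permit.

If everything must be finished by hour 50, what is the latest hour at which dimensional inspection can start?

36

Coating has no dependents, so it just needs to finish by hour 50. Starting by 50 − 4 = hour 46 achieves that.
Sub-assembly has no dependents, so it just needs to finish by hour 50. Starting by 50 − 2 = hour 48 achieves that.
Dimensional inspection feeds coating (must start by hour 46, minus 3-hour gap → hour 43); sub-assembly (must start by hour 48). Taking the minimum, dimensional inspection must finish by hour 43 and start by 43 − 7 = hour 36.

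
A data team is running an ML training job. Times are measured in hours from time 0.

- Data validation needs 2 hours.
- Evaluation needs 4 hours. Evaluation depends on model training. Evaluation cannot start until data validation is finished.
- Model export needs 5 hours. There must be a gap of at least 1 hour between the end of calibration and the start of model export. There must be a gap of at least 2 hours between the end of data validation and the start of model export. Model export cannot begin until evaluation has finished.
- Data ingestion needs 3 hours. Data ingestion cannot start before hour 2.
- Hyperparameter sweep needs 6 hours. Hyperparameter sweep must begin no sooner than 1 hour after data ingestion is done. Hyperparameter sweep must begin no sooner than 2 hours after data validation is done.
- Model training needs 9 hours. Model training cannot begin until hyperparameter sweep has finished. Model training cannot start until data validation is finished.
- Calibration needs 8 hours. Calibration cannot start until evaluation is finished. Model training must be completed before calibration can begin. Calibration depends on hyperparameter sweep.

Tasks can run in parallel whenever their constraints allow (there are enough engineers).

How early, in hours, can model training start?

Nothing blocks data validation, so it runs from hour 0 to hour 2.
After its own release at hour 2, data ingestion can start at hour 2 and finishes at hour 5.
Hyperparameter sweep needs all of data ingestion (finishes hour 5, plus 1-hour gap → hour 6); data validation (finishes hour 2, plus 2-hour gap → hour 4). That puts its earliest start at hour 6; it finishes at 6 + 6 = hour 12.
Model training waits on hyperparameter sweep (finishes hour 12); data validation (finishes hour 2). The latest of these is hour 12, which is the earliest model training can start.

12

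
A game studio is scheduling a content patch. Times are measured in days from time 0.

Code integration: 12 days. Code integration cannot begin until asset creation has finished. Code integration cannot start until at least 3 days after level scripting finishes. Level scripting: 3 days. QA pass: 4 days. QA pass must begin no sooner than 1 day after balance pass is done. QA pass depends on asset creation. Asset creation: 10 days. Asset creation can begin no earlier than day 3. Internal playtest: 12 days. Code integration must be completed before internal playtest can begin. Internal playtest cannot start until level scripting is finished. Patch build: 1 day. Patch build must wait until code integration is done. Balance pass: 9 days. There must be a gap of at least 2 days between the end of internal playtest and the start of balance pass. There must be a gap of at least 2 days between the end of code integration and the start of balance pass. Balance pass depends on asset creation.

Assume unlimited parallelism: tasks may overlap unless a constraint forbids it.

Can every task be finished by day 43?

Nothing blocks level scripting, so it runs from day 0 to day 3.
After its own release at day 3, asset creation can start at day 3 and finishes at day 13.
For code integration: asset creation (finishes day 13); level scripting (finishes day 3, plus 3-day gap → day 6). Taking the maximum gives a start of day 13, and it finishes at 13 + 12 = day 25.
After code integration (finishes day 25), patch build can start at day 25 and finishes at day 26.
Internal playtest has to wait for code integration (finishes day 25); level scripting (finishes day 3). The latest of these is day 25, so internal playtest runs day 25 to 25 + 12 = day 37.
Balance pass has to wait for internal playtest (finishes day 37, plus 2-day gap → day 39); code integration (finishes day 25, plus 2-day gap → day 27); asset creation (finishes day 13). The latest of these is day 39, so balance pass runs day 39 to 39 + 9 = day 48.
For QA pass: balance pass (finishes day 48, plus 1-day gap → day 49); asset creation (finishes day 13). Taking the maximum gives a start of day 49, and it finishes at 49 + 4 = day 53.
The earliest everything can be done is day 53, which is after the deadline of 43, so it is not possible.

No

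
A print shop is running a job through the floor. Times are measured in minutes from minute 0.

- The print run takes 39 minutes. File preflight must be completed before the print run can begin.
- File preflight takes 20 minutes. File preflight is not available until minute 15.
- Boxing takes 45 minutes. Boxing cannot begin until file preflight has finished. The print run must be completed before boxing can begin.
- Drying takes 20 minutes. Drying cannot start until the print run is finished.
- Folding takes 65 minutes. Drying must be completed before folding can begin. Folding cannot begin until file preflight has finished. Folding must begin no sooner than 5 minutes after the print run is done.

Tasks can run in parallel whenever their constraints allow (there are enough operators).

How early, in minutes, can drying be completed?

After its own release at minute 15, file preflight can start at minute 15 and finishes at minute 35.
After file preflight (finishes minute 35), the print run can start at minute 35 and finishes at minute 74.
After the print run (finishes minute 74), drying can start at minute 74 and finishes at minute 94.

94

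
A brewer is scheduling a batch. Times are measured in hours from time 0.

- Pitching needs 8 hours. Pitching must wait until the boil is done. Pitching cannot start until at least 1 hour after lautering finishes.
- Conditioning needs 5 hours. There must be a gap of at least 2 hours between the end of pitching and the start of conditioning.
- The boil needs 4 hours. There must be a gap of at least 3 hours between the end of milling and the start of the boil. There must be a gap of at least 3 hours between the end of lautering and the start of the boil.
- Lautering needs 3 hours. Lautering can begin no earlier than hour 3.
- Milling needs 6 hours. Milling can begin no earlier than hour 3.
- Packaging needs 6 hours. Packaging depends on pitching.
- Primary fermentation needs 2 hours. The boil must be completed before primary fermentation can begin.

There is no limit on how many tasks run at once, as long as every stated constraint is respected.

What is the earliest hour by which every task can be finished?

31

Lautering cannot begin until its own release at hour 3. It runs from hour 3 to 3 + 3 = hour 6.
Milling waits on its own release at hour 3, so it starts at hour 3 and finishes at 3 + 6 = hour 9.
The boil has to wait for milling (finishes hour 9, plus 3-hour gap → hour 12); lautering (finishes hour 6, plus 3-hour gap → hour 9). The latest of these is hour 12, so the boil runs hour 12 to 12 + 4 = hour 16.
Primary fermentation cannot begin until the boil (finishes hour 16). It runs from hour 16 to 16 + 2 = hour 18.
Pitching has to wait for the boil (finishes hour 16); lautering (finishes hour 6, plus 1-hour gap → hour 7). The latest of these is hour 16, so pitching runs hour 16 to 16 + 8 = hour 24.
Packaging waits on pitching (finishes hour 24), so it starts at hour 24 and finishes at 24 + 6 = hour 30.
Conditioning cannot begin until pitching (finishes hour 24, plus 2-hour gap → hour 26). It runs from hour 26 to 26 + 5 = hour 31.
All tasks are finished once the last one completes. Finish times: Milling at 9, Lautering at 6, The boil at 16, Pitching at 24, Primary fermentation at 18, Conditioning at 31, Packaging at 30. The latest is hour 31.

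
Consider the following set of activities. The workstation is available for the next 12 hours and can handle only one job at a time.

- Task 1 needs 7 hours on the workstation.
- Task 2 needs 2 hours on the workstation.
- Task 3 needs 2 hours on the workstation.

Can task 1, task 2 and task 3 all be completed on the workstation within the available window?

Yes

Running back to back, the jobs need 7 + 2 + 2 = 11 hours on the workstation.
Since 11 ≤ 12, they fit within the window.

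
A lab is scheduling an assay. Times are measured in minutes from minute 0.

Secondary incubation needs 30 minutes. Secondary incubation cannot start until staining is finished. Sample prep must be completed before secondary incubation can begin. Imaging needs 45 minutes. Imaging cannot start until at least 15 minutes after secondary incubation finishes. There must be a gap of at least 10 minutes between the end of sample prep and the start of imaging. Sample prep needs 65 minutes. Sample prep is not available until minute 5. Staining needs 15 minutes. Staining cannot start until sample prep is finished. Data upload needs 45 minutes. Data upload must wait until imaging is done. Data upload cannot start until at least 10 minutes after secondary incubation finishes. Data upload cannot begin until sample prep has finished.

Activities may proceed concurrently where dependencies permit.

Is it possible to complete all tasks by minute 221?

After its own release at minute 5, sample prep can start at minute 5 and finishes at minute 70.
Staining cannot begin until sample prep (finishes minute 70). It runs from minute 70 to 70 + 15 = minute 85.
Secondary incubation needs all of staining (finishes minute 85); sample prep (finishes minute 70). That puts its earliest start at minute 85; it finishes at 85 + 30 = minute 115.
For imaging: secondary incubation (finishes minute 115, plus 15-minute gap → minute 130); sample prep (finishes minute 70, plus 10-minute gap → minute 80). Taking the maximum gives a start of minute 130, and it finishes at 130 + 45 = minute 175.
Data upload needs all of imaging (finishes minute 175); secondary incubation (finishes minute 115, plus 10-minute gap → minute 125); sample prep (finishes minute 70). That puts its earliest start at minute 175; it finishes at 175 + 45 = minute 220.
Every task is finished by minute 220, which is no later than the deadline of 221, so the schedule is feasible.

Yes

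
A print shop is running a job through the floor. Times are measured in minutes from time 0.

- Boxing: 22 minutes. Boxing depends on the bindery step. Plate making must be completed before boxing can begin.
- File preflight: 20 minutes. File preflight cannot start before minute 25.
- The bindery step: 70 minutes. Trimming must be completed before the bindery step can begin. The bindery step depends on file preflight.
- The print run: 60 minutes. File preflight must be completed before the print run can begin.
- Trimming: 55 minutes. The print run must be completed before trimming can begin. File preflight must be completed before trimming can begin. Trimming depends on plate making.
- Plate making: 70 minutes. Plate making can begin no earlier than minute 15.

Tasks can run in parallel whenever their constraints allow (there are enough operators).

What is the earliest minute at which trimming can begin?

Plate making cannot begin until its own release at minute 15. It runs from minute 15 to 15 + 70 = minute 85.
File preflight cannot begin until its own release at minute 25. It runs from minute 25 to 25 + 20 = minute 45.
After file preflight (finishes minute 45), the print run can start at minute 45 and finishes at minute 105.
Trimming waits on the print run (finishes minute 105); file preflight (finishes minute 45); plate making (finishes minute 85). The latest of these is minute 105, which is the earliest trimming can start.

105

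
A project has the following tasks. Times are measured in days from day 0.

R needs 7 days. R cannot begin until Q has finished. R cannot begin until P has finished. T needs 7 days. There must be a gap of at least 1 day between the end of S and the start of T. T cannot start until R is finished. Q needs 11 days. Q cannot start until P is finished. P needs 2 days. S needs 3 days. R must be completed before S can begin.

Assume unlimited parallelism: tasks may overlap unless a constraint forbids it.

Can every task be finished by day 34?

P can start immediately at day 0; it finishes at day 2.
Q waits on P (finishes day 2), so it starts at day 2 and finishes at 2 + 11 = day 13.
R cannot start until Q (finishes day 13); P (finishes day 2). The controlling bound is day 13, so R finishes at 13 + 7 = day 20.
S cannot begin until R (finishes day 20). It runs from day 20 to 20 + 3 = day 23.
T has to wait for S (finishes day 23, plus 1-day gap → day 24); R (finishes day 20). The latest of these is day 24, so T runs day 24 to 24 + 7 = day 31.
Every task is finished by day 31, which is no later than the deadline of 34, so the schedule is feasible.

Yes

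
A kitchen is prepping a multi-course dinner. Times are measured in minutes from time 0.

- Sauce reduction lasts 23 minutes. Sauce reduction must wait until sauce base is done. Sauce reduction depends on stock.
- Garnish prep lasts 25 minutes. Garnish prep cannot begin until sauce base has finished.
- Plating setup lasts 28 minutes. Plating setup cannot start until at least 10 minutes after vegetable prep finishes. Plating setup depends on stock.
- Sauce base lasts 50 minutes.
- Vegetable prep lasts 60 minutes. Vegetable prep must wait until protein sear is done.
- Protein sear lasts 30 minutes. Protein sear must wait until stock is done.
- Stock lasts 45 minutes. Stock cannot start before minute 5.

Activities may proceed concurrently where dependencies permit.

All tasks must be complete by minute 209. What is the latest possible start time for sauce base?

134

To finish by minute 209, sauce reduction (duration 23) must start no later than minute 186.
To finish by minute 209, garnish prep (duration 25) must start no later than minute 184.
Sauce base feeds sauce reduction (must start by minute 186); garnish prep (must start by minute 184). Taking the minimum, sauce base must finish by minute 184 and start by 184 − 50 = minute 134.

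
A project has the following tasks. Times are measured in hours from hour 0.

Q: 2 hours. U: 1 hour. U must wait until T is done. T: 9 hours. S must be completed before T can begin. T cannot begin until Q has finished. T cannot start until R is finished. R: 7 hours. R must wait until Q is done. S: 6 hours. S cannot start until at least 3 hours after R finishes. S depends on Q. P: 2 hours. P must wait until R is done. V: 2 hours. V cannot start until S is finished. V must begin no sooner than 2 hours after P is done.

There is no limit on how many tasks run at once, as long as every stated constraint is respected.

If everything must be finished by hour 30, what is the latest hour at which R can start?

V must finish by hour 30; it takes 2 hours, so it must start by 30 − 2 = hour 28.
P feeds into V (must start by hour 28, minus 2-hour gap → hour 26); so P must finish by hour 26 and therefore start by hour 24.
U has no dependents, so it just needs to finish by hour 30. Starting by 30 − 1 = hour 29 achieves that.
Since U (must start by hour 29) depends on it, T must finish by hour 29. Backing off its 9-hour duration gives a latest start of hour 20.
For S: T (must start by hour 20); V (must start by hour 28). The most restrictive is hour 20; with a 6-hour duration, S must start by hour 14.
R has several dependents: P (must start by hour 24); S (must start by hour 14, minus 3-hour gap → hour 11); T (must start by hour 20). The earliest of those limits is hour 11, so R must start by 11 − 7 = hour 4.

4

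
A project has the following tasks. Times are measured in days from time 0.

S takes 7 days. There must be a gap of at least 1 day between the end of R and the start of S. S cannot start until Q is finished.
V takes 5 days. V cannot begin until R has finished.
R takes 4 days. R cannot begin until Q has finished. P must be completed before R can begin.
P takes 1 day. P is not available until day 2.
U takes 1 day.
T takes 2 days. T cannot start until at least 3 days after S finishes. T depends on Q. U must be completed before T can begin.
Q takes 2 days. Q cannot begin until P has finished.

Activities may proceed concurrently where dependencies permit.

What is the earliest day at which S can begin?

10

After its own release at day 2, P can start at day 2 and finishes at day 3.
Q cannot begin until P (finishes day 3). It runs from day 3 to 3 + 2 = day 5.
R has to wait for Q (finishes day 5); P (finishes day 3). The latest of these is day 5, so R runs day 5 to 5 + 4 = day 9.
S waits on R (finishes day 9, plus 1-day gap → day 10); Q (finishes day 5). The latest of these is day 10, which is the earliest S can start.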